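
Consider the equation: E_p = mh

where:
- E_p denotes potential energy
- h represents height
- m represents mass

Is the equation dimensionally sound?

No

E_p (potential energy) has dimensions [L^2 M T^-2].
h (height) has dimensions [L].
m (mass) has dimensions [M].

Left side: [L^2 M T^-2]
Right side: [L M]

The two sides have different dimensions, so the equation is NOT dimensionally consistent.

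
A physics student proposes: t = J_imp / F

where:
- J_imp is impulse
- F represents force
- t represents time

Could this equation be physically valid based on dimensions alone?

Yes

J_imp (impulse) has dimensions [L M T^-1].
F (force) has dimensions [L M T^-2].
t (time) has dimensions [T].

Left side: [T]
Right side: [T]

Both sides have the same dimensions, so the equation is dimensionally consistent.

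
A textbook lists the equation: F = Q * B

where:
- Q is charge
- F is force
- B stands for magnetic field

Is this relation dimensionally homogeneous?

No

Q (charge) has dimensions [I T].
F (force) has dimensions [L M T^-2].
B (magnetic field) has dimensions [I^-1 M T^-2].

Left side: [L M T^-2]
Right side: [M T^-1]

The two sides have different dimensions, so the equation is NOT dimensionally consistent.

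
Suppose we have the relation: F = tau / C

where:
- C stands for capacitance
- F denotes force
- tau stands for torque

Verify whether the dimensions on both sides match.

No

C (capacitance) has dimensions [I^2 L^-2 M^-1 T^4].
F (force) has dimensions [L M T^-2].
tau (torque) has dimensions [L^2 M T^-2].

Left side: [L M T^-2]
Right side: [I^-2 L^4 M^2 T^-6]

The two sides have different dimensions, so the equation is NOT dimensionally consistent.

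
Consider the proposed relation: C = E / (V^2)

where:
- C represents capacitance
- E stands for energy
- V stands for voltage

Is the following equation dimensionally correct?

Yes

C (capacitance) has dimensions [I^2 L^-2 M^-1 T^4].
E (energy) has dimensions [L^2 M T^-2].
V (voltage) has dimensions [I^-1 L^2 M T^-3].

Left side: [I^2 L^-2 M^-1 T^4]
Right side: [I^2 L^-2 M^-1 T^4]

Both sides have the same dimensions, so the equation is dimensionally consistent.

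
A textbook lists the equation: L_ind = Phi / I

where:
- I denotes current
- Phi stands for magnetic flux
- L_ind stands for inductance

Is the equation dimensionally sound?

Yes

I (current) has dimensions [I].
Phi (magnetic flux) has dimensions [I^-1 L^2 M T^-2].
L_ind (inductance) has dimensions [I^-2 L^2 M T^-2].

Left side: [I^-2 L^2 M T^-2]
Right side: [I^-2 L^2 M T^-2]

Both sides have the same dimensions, so the equation is dimensionally consistent.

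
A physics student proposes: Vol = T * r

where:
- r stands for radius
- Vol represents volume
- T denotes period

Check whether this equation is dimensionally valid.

No

r (radius) has dimensions [L].
Vol (volume) has dimensions [L^3].
T (period) has dimensions [T].

Left side: [L^3]
Right side: [L T]

The two sides have different dimensions, so the equation is NOT dimensionally consistent.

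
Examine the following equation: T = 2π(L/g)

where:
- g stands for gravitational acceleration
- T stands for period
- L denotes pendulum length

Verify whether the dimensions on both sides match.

No

g (gravitational acceleration) has dimensions [L T^-2].
T (period) has dimensions [T].
L (pendulum length) has dimensions [L].

Left side: [T]
Right side: [T^2]

The two sides have different dimensions, so the equation is NOT dimensionally consistent.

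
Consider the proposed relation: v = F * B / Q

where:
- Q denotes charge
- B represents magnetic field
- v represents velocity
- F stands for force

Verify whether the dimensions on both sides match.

No

Q (charge) has dimensions [I T].
B (magnetic field) has dimensions [I^-1 M T^-2].
v (velocity) has dimensions [L T^-1].
F (force) has dimensions [L M T^-2].

Left side: [L T^-1]
Right side: [I^-2 L M^2 T^-5]

The two sides have different dimensions, so the equation is NOT dimensionally consistent.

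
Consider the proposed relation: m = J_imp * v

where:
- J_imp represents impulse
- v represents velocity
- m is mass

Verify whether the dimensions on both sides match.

No

J_imp (impulse) has dimensions [L M T^-1].
v (velocity) has dimensions [L T^-1].
m (mass) has dimensions [M].

Left side: [M]
Right side: [L^2 M T^-2]

The two sides have different dimensions, so the equation is NOT dimensionally consistent.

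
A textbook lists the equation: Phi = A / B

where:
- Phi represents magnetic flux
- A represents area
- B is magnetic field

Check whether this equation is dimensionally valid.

No

Phi (magnetic flux) has dimensions [I^-1 L^2 M T^-2].
A (area) has dimensions [L^2].
B (magnetic field) has dimensions [I^-1 M T^-2].

Left side: [I^-1 L^2 M T^-2]
Right side: [I L^2 M^-1 T^2]

The two sides have different dimensions, so the equation is NOT dimensionally consistent.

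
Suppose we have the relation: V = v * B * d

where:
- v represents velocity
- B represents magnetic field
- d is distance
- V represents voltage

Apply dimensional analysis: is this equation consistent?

Yes

v (velocity) has dimensions [L T^-1].
B (magnetic field) has dimensions [I^-1 M T^-2].
d (distance) has dimensions [L].
V (voltage) has dimensions [I^-1 L^2 M T^-3].

Left side: [I^-1 L^2 M T^-3]
Right side: [I^-1 L^2 M T^-3]

Both sides have the same dimensions, so the equation is dimensionally consistent.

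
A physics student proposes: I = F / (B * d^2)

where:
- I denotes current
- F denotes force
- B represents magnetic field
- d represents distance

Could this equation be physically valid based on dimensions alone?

No

I (current) has dimensions [I].
F (force) has dimensions [L M T^-2].
B (magnetic field) has dimensions [I^-1 M T^-2].
d (distance) has dimensions [L].

Left side: [I]
Right side: [I L^-1]

The two sides have different dimensions, so the equation is NOT dimensionally consistent.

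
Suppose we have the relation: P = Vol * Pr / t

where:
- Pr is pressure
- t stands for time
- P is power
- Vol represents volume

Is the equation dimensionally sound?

Yes

Pr (pressure) has dimensions [L^-1 M T^-2].
t (time) has dimensions [T].
P (power) has dimensions [L^2 M T^-3].
Vol (volume) has dimensions [L^3].

Left side: [L^2 M T^-3]
Right side: [L^2 M T^-3]

Both sides have the same dimensions, so the equation is dimensionally consistent.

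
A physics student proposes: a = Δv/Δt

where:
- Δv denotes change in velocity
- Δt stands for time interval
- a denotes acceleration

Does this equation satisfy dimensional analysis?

Yes

Δv (change in velocity) has dimensions [L T^-1].
Δt (time interval) has dimensions [T].
a (acceleration) has dimensions [L T^-2].

Left side: [L T^-2]
Right side: [L T^-2]

Both sides have the same dimensions, so the equation is dimensionally consistent.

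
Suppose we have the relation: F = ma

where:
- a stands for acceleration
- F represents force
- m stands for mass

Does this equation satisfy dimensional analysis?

Yes

a (acceleration) has dimensions [L T^-2].
F (force) has dimensions [L M T^-2].
m (mass) has dimensions [M].

Left side: [L M T^-2]
Right side: [L M T^-2]

Both sides have the same dimensions, so the equation is dimensionally consistent.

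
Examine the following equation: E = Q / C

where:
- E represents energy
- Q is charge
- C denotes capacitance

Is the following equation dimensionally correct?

No

E (energy) has dimensions [L^2 M T^-2].
Q (charge) has dimensions [I T].
C (capacitance) has dimensions [I^2 L^-2 M^-1 T^4].

Left side: [L^2 M T^-2]
Right side: [I^-1 L^2 M T^-3]

The two sides have different dimensions, so the equation is NOT dimensionally consistent.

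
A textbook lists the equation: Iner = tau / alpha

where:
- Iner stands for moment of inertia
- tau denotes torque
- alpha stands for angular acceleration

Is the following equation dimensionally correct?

Yes

Iner (moment of inertia) has dimensions [L^2 M].
tau (torque) has dimensions [L^2 M T^-2].
alpha (angular acceleration) has dimensions [T^-2].

Left side: [L^2 M]
Right side: [L^2 M]

Both sides have the same dimensions, so the equation is dimensionally consistent.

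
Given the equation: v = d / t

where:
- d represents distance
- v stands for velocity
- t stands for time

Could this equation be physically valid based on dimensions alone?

Yes

d (distance) has dimensions [L].
v (velocity) has dimensions [L T^-1].
t (time) has dimensions [T].

Left side: [L T^-1]
Right side: [L T^-1]

Both sides have the same dimensions, so the equation is dimensionally consistent.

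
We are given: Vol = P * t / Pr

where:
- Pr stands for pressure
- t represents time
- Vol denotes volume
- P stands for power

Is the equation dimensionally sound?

Yes

Pr (pressure) has dimensions [L^-1 M T^-2].
t (time) has dimensions [T].
Vol (volume) has dimensions [L^3].
P (power) has dimensions [L^2 M T^-3].

Left side: [L^3]
Right side: [L^3]

Both sides have the same dimensions, so the equation is dimensionally consistent.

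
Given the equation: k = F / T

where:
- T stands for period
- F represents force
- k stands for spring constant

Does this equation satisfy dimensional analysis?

No

T (period) has dimensions [T].
F (force) has dimensions [L M T^-2].
k (spring constant) has dimensions [M T^-2].

Left side: [M T^-2]
Right side: [L M T^-3]

The two sides have different dimensions, so the equation is NOT dimensionally consistent.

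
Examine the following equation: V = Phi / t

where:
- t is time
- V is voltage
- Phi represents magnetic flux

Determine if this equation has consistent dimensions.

Yes

t (time) has dimensions [T].
V (voltage) has dimensions [I^-1 L^2 M T^-3].
Phi (magnetic flux) has dimensions [I^-1 L^2 M T^-2].

Left side: [I^-1 L^2 M T^-3]
Right side: [I^-1 L^2 M T^-3]

Both sides have the same dimensions, so the equation is dimensionally consistent.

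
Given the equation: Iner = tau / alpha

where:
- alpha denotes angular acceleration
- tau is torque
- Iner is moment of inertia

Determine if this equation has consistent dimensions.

Yes

alpha (angular acceleration) has dimensions [T^-2].
tau (torque) has dimensions [L^2 M T^-2].
Iner (moment of inertia) has dimensions [L^2 M].

Left side: [L^2 M]
Right side: [L^2 M]

Both sides have the same dimensions, so the equation is dimensionally consistent.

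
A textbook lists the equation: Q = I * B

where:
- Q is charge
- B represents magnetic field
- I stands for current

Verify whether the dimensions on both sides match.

No

Q (charge) has dimensions [I T].
B (magnetic field) has dimensions [I^-1 M T^-2].
I (current) has dimensions [I].

Left side: [I T]
Right side: [M T^-2]

The two sides have different dimensions, so the equation is NOT dimensionally consistent.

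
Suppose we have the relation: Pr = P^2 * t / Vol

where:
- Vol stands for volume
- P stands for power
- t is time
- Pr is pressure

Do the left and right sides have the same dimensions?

No

Vol (volume) has dimensions [L^3].
P (power) has dimensions [L^2 M T^-3].
t (time) has dimensions [T].
Pr (pressure) has dimensions [L^-1 M T^-2].

Left side: [L^-1 M T^-2]
Right side: [L M^2 T^-5]

The two sides have different dimensions, so the equation is NOT dimensionally consistent.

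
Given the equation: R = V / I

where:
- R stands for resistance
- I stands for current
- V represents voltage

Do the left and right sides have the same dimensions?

Yes

R (resistance) has dimensions [I^-2 L^2 M T^-3].
I (current) has dimensions [I].
V (voltage) has dimensions [I^-1 L^2 M T^-3].

Left side: [I^-2 L^2 M T^-3]
Right side: [I^-2 L^2 M T^-3]

Both sides have the same dimensions, so the equation is dimensionally consistent.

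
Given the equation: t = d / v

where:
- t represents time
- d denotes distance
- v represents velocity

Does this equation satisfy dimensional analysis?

Yes

t (time) has dimensions [T].
d (distance) has dimensions [L].
v (velocity) has dimensions [L T^-1].

Left side: [T]
Right side: [T]

Both sides have the same dimensions, so the equation is dimensionally consistent.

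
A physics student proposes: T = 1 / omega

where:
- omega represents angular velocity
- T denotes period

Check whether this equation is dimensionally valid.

Yes

omega (angular velocity) has dimensions [T^-1].
T (period) has dimensions [T].

Left side: [T]
Right side: [T]

Both sides have the same dimensions, so the equation is dimensionally consistent.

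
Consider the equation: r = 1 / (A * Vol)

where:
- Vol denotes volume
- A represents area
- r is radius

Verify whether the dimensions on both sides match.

No

Vol (volume) has dimensions [L^3].
A (area) has dimensions [L^2].
r (radius) has dimensions [L].

Left side: [L]
Right side: [L^-5]

The two sides have different dimensions, so the equation is NOT dimensionally consistent.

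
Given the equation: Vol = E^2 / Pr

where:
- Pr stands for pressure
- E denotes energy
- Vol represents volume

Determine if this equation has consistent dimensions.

No

Pr (pressure) has dimensions [L^-1 M T^-2].
E (energy) has dimensions [L^2 M T^-2].
Vol (volume) has dimensions [L^3].

Left side: [L^3]
Right side: [L^5 M T^-2]

The two sides have different dimensions, so the equation is NOT dimensionally consistent.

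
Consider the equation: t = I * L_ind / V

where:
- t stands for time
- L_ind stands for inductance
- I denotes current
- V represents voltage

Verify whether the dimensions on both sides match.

Yes

t (time) has dimensions [T].
L_ind (inductance) has dimensions [I^-2 L^2 M T^-2].
I (current) has dimensions [I].
V (voltage) has dimensions [I^-1 L^2 M T^-3].

Left side: [T]
Right side: [T]

Both sides have the same dimensions, so the equation is dimensionally consistent.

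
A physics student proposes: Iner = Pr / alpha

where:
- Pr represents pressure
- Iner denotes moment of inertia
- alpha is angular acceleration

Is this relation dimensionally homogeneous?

No

Pr (pressure) has dimensions [L^-1 M T^-2].
Iner (moment of inertia) has dimensions [L^2 M].
alpha (angular acceleration) has dimensions [T^-2].

Left side: [L^2 M]
Right side: [L^-1 M]

The two sides have different dimensions, so the equation is NOT dimensionally consistent.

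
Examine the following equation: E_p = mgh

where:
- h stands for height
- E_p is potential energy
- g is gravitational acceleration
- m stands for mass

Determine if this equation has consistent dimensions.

Yes

h (height) has dimensions [L].
E_p (potential energy) has dimensions [L^2 M T^-2].
g (gravitational acceleration) has dimensions [L T^-2].
m (mass) has dimensions [M].

Left side: [L^2 M T^-2]
Right side: [L^2 M T^-2]

Both sides have the same dimensions, so the equation is dimensionally consistent.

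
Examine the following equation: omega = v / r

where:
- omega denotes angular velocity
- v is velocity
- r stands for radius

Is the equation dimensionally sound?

Yes

omega (angular velocity) has dimensions [T^-1].
v (velocity) has dimensions [L T^-1].
r (radius) has dimensions [L].

Left side: [T^-1]
Right side: [T^-1]

Both sides have the same dimensions, so the equation is dimensionally consistent.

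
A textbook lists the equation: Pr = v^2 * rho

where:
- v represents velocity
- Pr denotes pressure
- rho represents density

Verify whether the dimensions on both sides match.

Yes

v (velocity) has dimensions [L T^-1].
Pr (pressure) has dimensions [L^-1 M T^-2].
rho (density) has dimensions [L^-3 M].

Left side: [L^-1 M T^-2]
Right side: [L^-1 M T^-2]

Both sides have the same dimensions, so the equation is dimensionally consistent.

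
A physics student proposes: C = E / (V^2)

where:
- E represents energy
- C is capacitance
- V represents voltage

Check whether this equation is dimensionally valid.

Yes

E (energy) has dimensions [L^2 M T^-2].
C (capacitance) has dimensions [I^2 L^-2 M^-1 T^4].
V (voltage) has dimensions [I^-1 L^2 M T^-3].

Left side: [I^2 L^-2 M^-1 T^4]
Right side: [I^2 L^-2 M^-1 T^4]

Both sides have the same dimensions, so the equation is dimensionally consistent.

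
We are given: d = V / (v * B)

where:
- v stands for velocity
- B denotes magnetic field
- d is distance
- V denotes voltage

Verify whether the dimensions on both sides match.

Yes

v (velocity) has dimensions [L T^-1].
B (magnetic field) has dimensions [I^-1 M T^-2].
d (distance) has dimensions [L].
V (voltage) has dimensions [I^-1 L^2 M T^-3].

Left side: [L]
Right side: [L]

Both sides have the same dimensions, so the equation is dimensionally consistent.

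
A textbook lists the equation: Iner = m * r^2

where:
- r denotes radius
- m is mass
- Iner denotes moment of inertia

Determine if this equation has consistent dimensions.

Yes

r (radius) has dimensions [L].
m (mass) has dimensions [M].
Iner (moment of inertia) has dimensions [L^2 M].

Left side: [L^2 M]
Right side: [L^2 M]

Both sides have the same dimensions, so the equation is dimensionally consistent.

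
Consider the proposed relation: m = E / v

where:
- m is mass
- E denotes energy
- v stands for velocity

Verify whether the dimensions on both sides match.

No

m (mass) has dimensions [M].
E (energy) has dimensions [L^2 M T^-2].
v (velocity) has dimensions [L T^-1].

Left side: [M]
Right side: [L M T^-1]

The two sides have different dimensions, so the equation is NOT dimensionally consistent.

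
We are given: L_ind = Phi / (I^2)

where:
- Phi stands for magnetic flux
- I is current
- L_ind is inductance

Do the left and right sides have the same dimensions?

No

Phi (magnetic flux) has dimensions [I^-1 L^2 M T^-2].
I (current) has dimensions [I].
L_ind (inductance) has dimensions [I^-2 L^2 M T^-2].

Left side: [I^-2 L^2 M T^-2]
Right side: [I^-3 L^2 M T^-2]

The two sides have different dimensions, so the equation is NOT dimensionally consistent.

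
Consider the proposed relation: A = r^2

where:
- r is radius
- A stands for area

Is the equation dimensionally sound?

Yes

r (radius) has dimensions [L].
A (area) has dimensions [L^2].

Left side: [L^2]
Right side: [L^2]

Both sides have the same dimensions, so the equation is dimensionally consistent.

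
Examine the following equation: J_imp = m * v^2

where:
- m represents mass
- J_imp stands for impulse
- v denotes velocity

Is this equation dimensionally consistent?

No

m (mass) has dimensions [M].
J_imp (impulse) has dimensions [L M T^-1].
v (velocity) has dimensions [L T^-1].

Left side: [L M T^-1]
Right side: [L^2 M T^-2]

The two sides have different dimensions, so the equation is NOT dimensionally consistent.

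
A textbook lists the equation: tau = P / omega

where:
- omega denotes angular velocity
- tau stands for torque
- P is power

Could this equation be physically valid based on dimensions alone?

Yes

omega (angular velocity) has dimensions [T^-1].
tau (torque) has dimensions [L^2 M T^-2].
P (power) has dimensions [L^2 M T^-3].

Left side: [L^2 M T^-2]
Right side: [L^2 M T^-2]

Both sides have the same dimensions, so the equation is dimensionally consistent.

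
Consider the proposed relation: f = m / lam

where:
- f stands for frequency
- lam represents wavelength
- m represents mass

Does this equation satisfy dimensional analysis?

No

f (frequency) has dimensions [T^-1].
lam (wavelength) has dimensions [L].
m (mass) has dimensions [M].

Left side: [T^-1]
Right side: [L^-1 M]

The two sides have different dimensions, so the equation is NOT dimensionally consistent.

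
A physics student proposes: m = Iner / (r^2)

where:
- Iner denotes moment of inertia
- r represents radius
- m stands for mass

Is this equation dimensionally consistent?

Yes

Iner (moment of inertia) has dimensions [L^2 M].
r (radius) has dimensions [L].
m (mass) has dimensions [M].

Left side: [M]
Right side: [M]

Both sides have the same dimensions, so the equation is dimensionally consistent.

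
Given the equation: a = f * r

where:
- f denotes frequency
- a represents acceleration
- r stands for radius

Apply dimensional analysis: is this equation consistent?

No

f (frequency) has dimensions [T^-1].
a (acceleration) has dimensions [L T^-2].
r (radius) has dimensions [L].

Left side: [L T^-2]
Right side: [L T^-1]

The two sides have different dimensions, so the equation is NOT dimensionally consistent.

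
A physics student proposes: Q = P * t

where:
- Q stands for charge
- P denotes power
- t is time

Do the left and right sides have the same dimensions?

No

Q (charge) has dimensions [I T].
P (power) has dimensions [L^2 M T^-3].
t (time) has dimensions [T].

Left side: [I T]
Right side: [L^2 M T^-2]

The two sides have different dimensions, so the equation is NOT dimensionally consistent.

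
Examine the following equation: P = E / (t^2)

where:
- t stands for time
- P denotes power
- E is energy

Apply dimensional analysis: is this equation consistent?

No

t (time) has dimensions [T].
P (power) has dimensions [L^2 M T^-3].
E (energy) has dimensions [L^2 M T^-2].

Left side: [L^2 M T^-3]
Right side: [L^2 M T^-4]

The two sides have different dimensions, so the equation is NOT dimensionally consistent.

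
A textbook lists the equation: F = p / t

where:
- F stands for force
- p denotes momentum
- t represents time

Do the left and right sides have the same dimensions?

Yes

F (force) has dimensions [L M T^-2].
p (momentum) has dimensions [L M T^-1].
t (time) has dimensions [T].

Left side: [L M T^-2]
Right side: [L M T^-2]

Both sides have the same dimensions, so the equation is dimensionally consistent.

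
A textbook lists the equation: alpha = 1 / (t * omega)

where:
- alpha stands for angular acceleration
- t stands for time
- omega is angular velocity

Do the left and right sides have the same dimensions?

No

alpha (angular acceleration) has dimensions [T^-2].
t (time) has dimensions [T].
omega (angular velocity) has dimensions [T^-1].

Left side: [T^-2]
Right side: [dimensionless]

The two sides have different dimensions, so the equation is NOT dimensionally consistent.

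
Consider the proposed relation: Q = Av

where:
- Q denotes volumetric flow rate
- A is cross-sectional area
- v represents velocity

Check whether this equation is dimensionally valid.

Yes

Q (volumetric flow rate) has dimensions [L^3 T^-1].
A (cross-sectional area) has dimensions [L^2].
v (velocity) has dimensions [L T^-1].

Left side: [L^3 T^-1]
Right side: [L^3 T^-1]

Both sides have the same dimensions, so the equation is dimensionally consistent.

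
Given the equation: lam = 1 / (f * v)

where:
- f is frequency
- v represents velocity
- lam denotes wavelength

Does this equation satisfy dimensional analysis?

No

f (frequency) has dimensions [T^-1].
v (velocity) has dimensions [L T^-1].
lam (wavelength) has dimensions [L].

Left side: [L]
Right side: [L^-1 T^2]

The two sides have different dimensions, so the equation is NOT dimensionally consistent.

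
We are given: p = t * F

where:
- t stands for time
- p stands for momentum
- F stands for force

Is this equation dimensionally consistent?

Yes

t (time) has dimensions [T].
p (momentum) has dimensions [L M T^-1].
F (force) has dimensions [L M T^-2].

Left side: [L M T^-1]
Right side: [L M T^-1]

Both sides have the same dimensions, so the equation is dimensionally consistent.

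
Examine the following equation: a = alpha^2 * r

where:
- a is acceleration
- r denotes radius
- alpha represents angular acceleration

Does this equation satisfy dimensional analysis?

No

a (acceleration) has dimensions [L T^-2].
r (radius) has dimensions [L].
alpha (angular acceleration) has dimensions [T^-2].

Left side: [L T^-2]
Right side: [L T^-4]

The two sides have different dimensions, so the equation is NOT dimensionally consistent.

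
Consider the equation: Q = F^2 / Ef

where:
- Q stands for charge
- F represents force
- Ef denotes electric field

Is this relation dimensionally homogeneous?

No

Q (charge) has dimensions [I T].
F (force) has dimensions [L M T^-2].
Ef (electric field) has dimensions [I^-1 L M T^-3].

Left side: [I T]
Right side: [I L M T^-1]

The two sides have different dimensions, so the equation is NOT dimensionally consistent.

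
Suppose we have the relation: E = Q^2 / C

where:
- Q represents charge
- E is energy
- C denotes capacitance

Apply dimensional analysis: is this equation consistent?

Yes

Q (charge) has dimensions [I T].
E (energy) has dimensions [L^2 M T^-2].
C (capacitance) has dimensions [I^2 L^-2 M^-1 T^4].

Left side: [L^2 M T^-2]
Right side: [L^2 M T^-2]

Both sides have the same dimensions, so the equation is dimensionally consistent.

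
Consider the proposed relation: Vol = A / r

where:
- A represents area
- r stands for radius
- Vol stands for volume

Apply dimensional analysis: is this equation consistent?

No

A (area) has dimensions [L^2].
r (radius) has dimensions [L].
Vol (volume) has dimensions [L^3].

Left side: [L^3]
Right side: [L]

The two sides have different dimensions, so the equation is NOT dimensionally consistent.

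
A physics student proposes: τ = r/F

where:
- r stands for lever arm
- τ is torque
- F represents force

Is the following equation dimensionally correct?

No

r (lever arm) has dimensions [L].
τ (torque) has dimensions [L^2 M T^-2].
F (force) has dimensions [L M T^-2].

Left side: [L^2 M T^-2]
Right side: [M^-1 T^2]

The two sides have different dimensions, so the equation is NOT dimensionally consistent.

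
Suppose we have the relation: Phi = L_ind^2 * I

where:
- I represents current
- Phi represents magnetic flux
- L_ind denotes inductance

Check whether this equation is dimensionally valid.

No

I (current) has dimensions [I].
Phi (magnetic flux) has dimensions [I^-1 L^2 M T^-2].
L_ind (inductance) has dimensions [I^-2 L^2 M T^-2].

Left side: [I^-1 L^2 M T^-2]
Right side: [I^-3 L^4 M^2 T^-4]

The two sides have different dimensions, so the equation is NOT dimensionally consistent.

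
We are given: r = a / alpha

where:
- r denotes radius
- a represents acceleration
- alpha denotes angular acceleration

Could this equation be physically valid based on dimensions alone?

Yes

r (radius) has dimensions [L].
a (acceleration) has dimensions [L T^-2].
alpha (angular acceleration) has dimensions [T^-2].

Left side: [L]
Right side: [L]

Both sides have the same dimensions, so the equation is dimensionally consistent.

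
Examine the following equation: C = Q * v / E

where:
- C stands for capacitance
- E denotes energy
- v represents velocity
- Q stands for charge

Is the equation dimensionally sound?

No

C (capacitance) has dimensions [I^2 L^-2 M^-1 T^4].
E (energy) has dimensions [L^2 M T^-2].
v (velocity) has dimensions [L T^-1].
Q (charge) has dimensions [I T].

Left side: [I^2 L^-2 M^-1 T^4]
Right side: [I L^-1 M^-1 T^2]

The two sides have different dimensions, so the equation is NOT dimensionally consistent.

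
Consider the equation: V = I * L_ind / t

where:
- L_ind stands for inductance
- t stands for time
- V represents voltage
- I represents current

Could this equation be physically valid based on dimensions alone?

Yes

L_ind (inductance) has dimensions [I^-2 L^2 M T^-2].
t (time) has dimensions [T].
V (voltage) has dimensions [I^-1 L^2 M T^-3].
I (current) has dimensions [I].

Left side: [I^-1 L^2 M T^-3]
Right side: [I^-1 L^2 M T^-3]

Both sides have the same dimensions, so the equation is dimensionally consistent.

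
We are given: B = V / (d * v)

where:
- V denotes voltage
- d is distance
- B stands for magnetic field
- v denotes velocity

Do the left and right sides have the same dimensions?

Yes

V (voltage) has dimensions [I^-1 L^2 M T^-3].
d (distance) has dimensions [L].
B (magnetic field) has dimensions [I^-1 M T^-2].
v (velocity) has dimensions [L T^-1].

Left side: [I^-1 M T^-2]
Right side: [I^-1 M T^-2]

Both sides have the same dimensions, so the equation is dimensionally consistent.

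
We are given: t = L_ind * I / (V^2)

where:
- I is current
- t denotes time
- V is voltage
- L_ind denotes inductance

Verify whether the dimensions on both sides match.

No

I (current) has dimensions [I].
t (time) has dimensions [T].
V (voltage) has dimensions [I^-1 L^2 M T^-3].
L_ind (inductance) has dimensions [I^-2 L^2 M T^-2].

Left side: [T]
Right side: [I L^-2 M^-1 T^4]

The two sides have different dimensions, so the equation is NOT dimensionally consistent.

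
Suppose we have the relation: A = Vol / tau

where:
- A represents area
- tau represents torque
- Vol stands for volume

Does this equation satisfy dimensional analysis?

No

A (area) has dimensions [L^2].
tau (torque) has dimensions [L^2 M T^-2].
Vol (volume) has dimensions [L^3].

Left side: [L^2]
Right side: [L M^-1 T^2]

The two sides have different dimensions, so the equation is NOT dimensionally consistent.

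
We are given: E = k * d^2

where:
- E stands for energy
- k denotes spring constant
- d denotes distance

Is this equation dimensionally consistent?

Yes

E (energy) has dimensions [L^2 M T^-2].
k (spring constant) has dimensions [M T^-2].
d (distance) has dimensions [L].

Left side: [L^2 M T^-2]
Right side: [L^2 M T^-2]

Both sides have the same dimensions, so the equation is dimensionally consistent.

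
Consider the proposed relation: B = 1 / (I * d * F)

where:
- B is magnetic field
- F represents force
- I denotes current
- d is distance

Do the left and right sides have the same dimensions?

No

B (magnetic field) has dimensions [I^-1 M T^-2].
F (force) has dimensions [L M T^-2].
I (current) has dimensions [I].
d (distance) has dimensions [L].

Left side: [I^-1 M T^-2]
Right side: [I^-1 L^-2 M^-1 T^2]

The two sides have different dimensions, so the equation is NOT dimensionally consistent.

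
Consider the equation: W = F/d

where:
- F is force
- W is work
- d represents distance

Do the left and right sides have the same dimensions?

No

F (force) has dimensions [L M T^-2].
W (work) has dimensions [L^2 M T^-2].
d (distance) has dimensions [L].

Left side: [L^2 M T^-2]
Right side: [M T^-2]

The two sides have different dimensions, so the equation is NOT dimensionally consistent.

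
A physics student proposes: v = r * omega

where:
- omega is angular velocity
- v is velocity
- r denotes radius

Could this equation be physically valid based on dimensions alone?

Yes

omega (angular velocity) has dimensions [T^-1].
v (velocity) has dimensions [L T^-1].
r (radius) has dimensions [L].

Left side: [L T^-1]
Right side: [L T^-1]

Both sides have the same dimensions, so the equation is dimensionally consistent.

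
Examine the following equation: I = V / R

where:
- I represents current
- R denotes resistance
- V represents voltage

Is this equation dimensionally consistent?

Yes

I (current) has dimensions [I].
R (resistance) has dimensions [I^-2 L^2 M T^-3].
V (voltage) has dimensions [I^-1 L^2 M T^-3].

Left side: [I]
Right side: [I]

Both sides have the same dimensions, so the equation is dimensionally consistent.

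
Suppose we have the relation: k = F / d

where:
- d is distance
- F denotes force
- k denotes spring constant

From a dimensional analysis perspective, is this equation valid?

Yes

d (distance) has dimensions [L].
F (force) has dimensions [L M T^-2].
k (spring constant) has dimensions [M T^-2].

Left side: [M T^-2]
Right side: [M T^-2]

Both sides have the same dimensions, so the equation is dimensionally consistent.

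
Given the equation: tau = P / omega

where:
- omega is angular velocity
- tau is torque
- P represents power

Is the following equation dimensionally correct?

Yes

omega (angular velocity) has dimensions [T^-1].
tau (torque) has dimensions [L^2 M T^-2].
P (power) has dimensions [L^2 M T^-3].

Left side: [L^2 M T^-2]
Right side: [L^2 M T^-2]

Both sides have the same dimensions, so the equation is dimensionally consistent.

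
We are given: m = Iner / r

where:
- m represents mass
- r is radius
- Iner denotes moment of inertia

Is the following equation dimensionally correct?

No

m (mass) has dimensions [M].
r (radius) has dimensions [L].
Iner (moment of inertia) has dimensions [L^2 M].

Left side: [M]
Right side: [L M]

The two sides have different dimensions, so the equation is NOT dimensionally consistent.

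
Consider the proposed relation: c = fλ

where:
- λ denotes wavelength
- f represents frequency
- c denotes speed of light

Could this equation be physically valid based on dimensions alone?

Yes

λ (wavelength) has dimensions [L].
f (frequency) has dimensions [T^-1].
c (speed of light) has dimensions [L T^-1].

Left side: [L T^-1]
Right side: [L T^-1]

Both sides have the same dimensions, so the equation is dimensionally consistent.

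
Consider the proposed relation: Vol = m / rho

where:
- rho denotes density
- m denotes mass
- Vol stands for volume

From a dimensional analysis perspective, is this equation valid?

Yes

rho (density) has dimensions [L^-3 M].
m (mass) has dimensions [M].
Vol (volume) has dimensions [L^3].

Left side: [L^3]
Right side: [L^3]

Both sides have the same dimensions, so the equation is dimensionally consistent.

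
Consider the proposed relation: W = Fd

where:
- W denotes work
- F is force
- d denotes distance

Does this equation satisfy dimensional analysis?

Yes

W (work) has dimensions [L^2 M T^-2].
F (force) has dimensions [L M T^-2].
d (distance) has dimensions [L].

Left side: [L^2 M T^-2]
Right side: [L^2 M T^-2]

Both sides have the same dimensions, so the equation is dimensionally consistent.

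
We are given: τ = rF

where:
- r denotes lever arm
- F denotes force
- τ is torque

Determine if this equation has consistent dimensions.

Yes

r (lever arm) has dimensions [L].
F (force) has dimensions [L M T^-2].
τ (torque) has dimensions [L^2 M T^-2].

Left side: [L^2 M T^-2]
Right side: [L^2 M T^-2]

Both sides have the same dimensions, so the equation is dimensionally consistent.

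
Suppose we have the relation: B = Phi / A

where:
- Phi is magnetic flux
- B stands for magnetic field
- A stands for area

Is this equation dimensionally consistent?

Yes

Phi (magnetic flux) has dimensions [I^-1 L^2 M T^-2].
B (magnetic field) has dimensions [I^-1 M T^-2].
A (area) has dimensions [L^2].

Left side: [I^-1 M T^-2]
Right side: [I^-1 M T^-2]

Both sides have the same dimensions, so the equation is dimensionally consistent.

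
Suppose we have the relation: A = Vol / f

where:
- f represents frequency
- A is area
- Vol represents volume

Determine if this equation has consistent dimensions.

No

f (frequency) has dimensions [T^-1].
A (area) has dimensions [L^2].
Vol (volume) has dimensions [L^3].

Left side: [L^2]
Right side: [L^3 T]

The two sides have different dimensions, so the equation is NOT dimensionally consistent.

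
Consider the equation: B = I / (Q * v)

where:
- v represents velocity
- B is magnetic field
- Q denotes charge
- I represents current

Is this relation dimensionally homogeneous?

No

v (velocity) has dimensions [L T^-1].
B (magnetic field) has dimensions [I^-1 M T^-2].
Q (charge) has dimensions [I T].
I (current) has dimensions [I].

Left side: [I^-1 M T^-2]
Right side: [L^-1]

The two sides have different dimensions, so the equation is NOT dimensionally consistent.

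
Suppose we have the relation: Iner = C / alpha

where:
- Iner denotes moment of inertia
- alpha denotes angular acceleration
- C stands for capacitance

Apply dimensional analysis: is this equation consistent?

No

Iner (moment of inertia) has dimensions [L^2 M].
alpha (angular acceleration) has dimensions [T^-2].
C (capacitance) has dimensions [I^2 L^-2 M^-1 T^4].

Left side: [L^2 M]
Right side: [I^2 L^-2 M^-1 T^6]

The two sides have different dimensions, so the equation is NOT dimensionally consistent.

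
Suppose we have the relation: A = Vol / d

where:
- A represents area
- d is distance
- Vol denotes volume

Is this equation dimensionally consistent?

Yes

A (area) has dimensions [L^2].
d (distance) has dimensions [L].
Vol (volume) has dimensions [L^3].

Left side: [L^2]
Right side: [L^2]

Both sides have the same dimensions, so the equation is dimensionally consistent.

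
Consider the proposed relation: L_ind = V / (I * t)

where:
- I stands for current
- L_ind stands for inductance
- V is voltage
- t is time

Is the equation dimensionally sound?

No

I (current) has dimensions [I].
L_ind (inductance) has dimensions [I^-2 L^2 M T^-2].
V (voltage) has dimensions [I^-1 L^2 M T^-3].
t (time) has dimensions [T].

Left side: [I^-2 L^2 M T^-2]
Right side: [I^-2 L^2 M T^-4]

The two sides have different dimensions, so the equation is NOT dimensionally consistent.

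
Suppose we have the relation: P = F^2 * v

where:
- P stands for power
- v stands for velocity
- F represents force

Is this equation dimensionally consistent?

No

P (power) has dimensions [L^2 M T^-3].
v (velocity) has dimensions [L T^-1].
F (force) has dimensions [L M T^-2].

Left side: [L^2 M T^-3]
Right side: [L^3 M^2 T^-5]

The two sides have different dimensions, so the equation is NOT dimensionally consistent.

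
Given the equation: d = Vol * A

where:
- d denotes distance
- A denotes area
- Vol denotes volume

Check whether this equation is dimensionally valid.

No

d (distance) has dimensions [L].
A (area) has dimensions [L^2].
Vol (volume) has dimensions [L^3].

Left side: [L]
Right side: [L^5]

The two sides have different dimensions, so the equation is NOT dimensionally consistent.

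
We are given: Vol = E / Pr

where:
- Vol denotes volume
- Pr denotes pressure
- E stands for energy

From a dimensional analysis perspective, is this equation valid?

Yes

Vol (volume) has dimensions [L^3].
Pr (pressure) has dimensions [L^-1 M T^-2].
E (energy) has dimensions [L^2 M T^-2].

Left side: [L^3]
Right side: [L^3]

Both sides have the same dimensions, so the equation is dimensionally consistent.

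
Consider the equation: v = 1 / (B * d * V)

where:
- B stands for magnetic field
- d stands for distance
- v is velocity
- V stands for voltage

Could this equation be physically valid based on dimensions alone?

No

B (magnetic field) has dimensions [I^-1 M T^-2].
d (distance) has dimensions [L].
v (velocity) has dimensions [L T^-1].
V (voltage) has dimensions [I^-1 L^2 M T^-3].

Left side: [L T^-1]
Right side: [I^2 L^-3 M^-2 T^5]

The two sides have different dimensions, so the equation is NOT dimensionally consistent.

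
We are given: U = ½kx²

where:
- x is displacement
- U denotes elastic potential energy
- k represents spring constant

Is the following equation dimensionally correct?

Yes

x (displacement) has dimensions [L].
U (elastic potential energy) has dimensions [L^2 M T^-2].
k (spring constant) has dimensions [M T^-2].

Left side: [L^2 M T^-2]
Right side: [L^2 M T^-2]

Both sides have the same dimensions, so the equation is dimensionally consistent.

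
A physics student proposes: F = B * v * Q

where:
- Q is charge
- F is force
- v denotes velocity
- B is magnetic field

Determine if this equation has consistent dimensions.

Yes

Q (charge) has dimensions [I T].
F (force) has dimensions [L M T^-2].
v (velocity) has dimensions [L T^-1].
B (magnetic field) has dimensions [I^-1 M T^-2].

Left side: [L M T^-2]
Right side: [L M T^-2]

Both sides have the same dimensions, so the equation is dimensionally consistent.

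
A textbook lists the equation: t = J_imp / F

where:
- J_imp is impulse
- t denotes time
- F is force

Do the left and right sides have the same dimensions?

Yes

J_imp (impulse) has dimensions [L M T^-1].
t (time) has dimensions [T].
F (force) has dimensions [L M T^-2].

Left side: [T]
Right side: [T]

Both sides have the same dimensions, so the equation is dimensionally consistent.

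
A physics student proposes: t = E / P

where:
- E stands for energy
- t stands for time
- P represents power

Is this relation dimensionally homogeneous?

Yes

E (energy) has dimensions [L^2 M T^-2].
t (time) has dimensions [T].
P (power) has dimensions [L^2 M T^-3].

Left side: [T]
Right side: [T]

Both sides have the same dimensions, so the equation is dimensionally consistent.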